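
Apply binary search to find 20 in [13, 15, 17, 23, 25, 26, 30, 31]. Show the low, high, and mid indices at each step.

Binary search for 20 in [13, 15, 17, 23, 25, 26, 30, 31]:

lo=0, hi=7, mid=3, arr[mid]=23 -> 23 > 20, search left half
lo=0, hi=2, mid=1, arr[mid]=15 -> 15 < 20, search right half
lo=2, hi=2, mid=2, arr[mid]=17 -> 17 < 20, search right half
lo=3 > hi=2, target 20 not found

Binary search determines that 20 is not in the array after 3 comparisons. The search space was exhausted without finding the target.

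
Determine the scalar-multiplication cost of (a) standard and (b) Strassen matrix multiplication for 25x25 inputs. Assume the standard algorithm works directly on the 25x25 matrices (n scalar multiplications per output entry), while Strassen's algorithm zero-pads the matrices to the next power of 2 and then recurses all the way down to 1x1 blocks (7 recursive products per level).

Matrix multiplication for 25x25 matrices:

Strassen's algorithm requires power-of-2 dimensions. Pad 25x25 to 32x32 (next power of 2).

Standard algorithm: 25^3 = 15625 multiplications
Strassen's algorithm: 7^(log2(32)) = 7^5 = 16807 multiplications
Difference: 15625 - 16807 = -1182 (Strassen uses MORE here due to padding overhead — for small or just-over-power-of-2 n, padding can outweigh the per-level savings)

Standard: 15625 multiplications (25^3). Strassen: 16807 multiplications (7^5, after padding to 32x32). Strassen reduces 8 recursive multiplications to 7 at each level.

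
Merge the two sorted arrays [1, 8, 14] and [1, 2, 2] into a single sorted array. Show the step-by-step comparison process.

Merging process:

Compare 1 vs 1: take 1 from left. Merged: [1]
Compare 8 vs 1: take 1 from right. Merged: [1, 1]
Compare 8 vs 2: take 2 from right. Merged: [1, 1, 2]
Compare 8 vs 2: take 2 from right. Merged: [1, 1, 2, 2]
Append remaining from left: [8, 14]. Merged: [1, 1, 2, 2, 8, 14]

Final merged array: [1, 1, 2, 2, 8, 14]
Total comparisons: 4

The merged array is [1, 1, 2, 2, 8, 14], requiring 4 comparisons. The merge step runs in O(n) time where n is the total number of elements.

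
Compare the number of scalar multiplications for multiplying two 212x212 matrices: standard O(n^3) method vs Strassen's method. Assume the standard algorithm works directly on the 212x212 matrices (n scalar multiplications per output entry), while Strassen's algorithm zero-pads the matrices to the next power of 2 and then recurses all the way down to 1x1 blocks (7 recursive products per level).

Matrix multiplication for 212x212 matrices:

Strassen's algorithm requires power-of-2 dimensions. Pad 212x212 to 256x256 (next power of 2).

Standard algorithm: 212^3 = 9528128 multiplications
Strassen's algorithm: 7^(log2(256)) = 7^8 = 5764801 multiplications
Savings: 9528128 - 5764801 = 3763327 multiplications

Standard: 9528128 multiplications (212^3). Strassen: 5764801 multiplications (7^8, after padding to 256x256). Strassen reduces 8 recursive multiplications to 7 at each level.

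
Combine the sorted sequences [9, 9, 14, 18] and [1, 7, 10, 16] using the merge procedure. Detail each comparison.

Merging process:

Compare 9 vs 1: take 1 from right. Merged: [1]
Compare 9 vs 7: take 7 from right. Merged: [1, 7]
Compare 9 vs 10: take 9 from left. Merged: [1, 7, 9]
Compare 9 vs 10: take 9 from left. Merged: [1, 7, 9, 9]
Compare 14 vs 10: take 10 from right. Merged: [1, 7, 9, 9, 10]
Compare 14 vs 16: take 14 from left. Merged: [1, 7, 9, 9, 10, 14]
Compare 18 vs 16: take 16 from right. Merged: [1, 7, 9, 9, 10, 14, 16]
Append remaining from left: [18]. Merged: [1, 7, 9, 9, 10, 14, 16, 18]

Final merged array: [1, 7, 9, 9, 10, 14, 16, 18]
Total comparisons: 7

The merged array is [1, 7, 9, 9, 10, 14, 16, 18], requiring 7 comparisons. The merge step runs in O(n) time where n is the total number of elements.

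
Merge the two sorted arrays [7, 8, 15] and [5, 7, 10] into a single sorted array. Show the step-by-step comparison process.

Merging process:

Compare 7 vs 5: take 5 from right. Merged: [5]
Compare 7 vs 7: take 7 from left. Merged: [5, 7]
Compare 8 vs 7: take 7 from right. Merged: [5, 7, 7]
Compare 8 vs 10: take 8 from left. Merged: [5, 7, 7, 8]
Compare 15 vs 10: take 10 from right. Merged: [5, 7, 7, 8, 10]
Append remaining from left: [15]. Merged: [5, 7, 7, 8, 10, 15]

Final merged array: [5, 7, 7, 8, 10, 15]
Total comparisons: 5

The merged array is [5, 7, 7, 8, 10, 15], requiring 5 comparisons. The merge step runs in O(n) time where n is the total number of elements.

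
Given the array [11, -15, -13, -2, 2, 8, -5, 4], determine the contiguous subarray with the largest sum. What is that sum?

Using Kadane's algorithm on [11, -15, -13, -2, 2, 8, -5, 4]:

Scanning through the array:
Position 1 (value -15): max_ending_here = -4, max_so_far = 11
Position 2 (value -13): max_ending_here = -13, max_so_far = 11
Position 3 (value -2): max_ending_here = -2, max_so_far = 11
Position 4 (value 2): max_ending_here = 2, max_so_far = 11
Position 5 (value 8): max_ending_here = 10, max_so_far = 11
Position 6 (value -5): max_ending_here = 5, max_so_far = 11
Position 7 (value 4): max_ending_here = 9, max_so_far = 11

Maximum subarray: [11]
Maximum sum: 11

The maximum subarray is [11] with sum 11. This subarray runs from index 0 to index 0.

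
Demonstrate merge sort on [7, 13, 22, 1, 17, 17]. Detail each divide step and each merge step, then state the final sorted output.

Merge sort trace:

Split: [7, 13, 22, 1, 17, 17] -> [7, 13, 22] and [1, 17, 17]
  Split: [7, 13, 22] -> [7] and [13, 22]
    Split: [13, 22] -> [13] and [22]
    Merge: [13] + [22] -> [13, 22]
  Merge: [7] + [13, 22] -> [7, 13, 22]
  Split: [1, 17, 17] -> [1] and [17, 17]
    Split: [17, 17] -> [17] and [17]
    Merge: [17] + [17] -> [17, 17]
  Merge: [1] + [17, 17] -> [1, 17, 17]
Merge: [7, 13, 22] + [1, 17, 17] -> [1, 7, 13, 17, 17, 22]

Final sorted array: [1, 7, 13, 17, 17, 22]

The merge sort proceeds by recursively splitting the array and merging sorted halves.
After all merges, the sorted array is [1, 7, 13, 17, 17, 22].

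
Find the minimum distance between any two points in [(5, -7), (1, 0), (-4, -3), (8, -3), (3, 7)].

Computing all pairwise distances among 5 points:

d((5, -7), (1, 0)) = 8.0623
d((5, -7), (-4, -3)) = 9.8489
d((5, -7), (8, -3)) = 5.0 <-- minimum
d((5, -7), (3, 7)) = 14.1421
d((1, 0), (-4, -3)) = 5.831
d((1, 0), (8, -3)) = 7.6158
d((1, 0), (3, 7)) = 7.2801
d((-4, -3), (8, -3)) = 12.0
d((-4, -3), (3, 7)) = 12.2066
d((8, -3), (3, 7)) = 11.1803

Closest pair: (5, -7) and (8, -3) with distance 5.0

The closest pair is (5, -7) and (8, -3) with Euclidean distance 5.0. For 5 points, brute-force pairwise comparison is shown above. For large n, the divide-and-conquer algorithm (sort by x, recurse on halves, check the dividing strip) achieves O(n log n).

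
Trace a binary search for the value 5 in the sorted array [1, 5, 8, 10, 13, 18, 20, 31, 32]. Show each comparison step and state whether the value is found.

Binary search for 5 in [1, 5, 8, 10, 13, 18, 20, 31, 32]:

lo=0, hi=8, mid=4, arr[mid]=13 -> 13 > 5, search left half
lo=0, hi=3, mid=1, arr[mid]=5 -> Found target at index 1!

Binary search finds 5 at index 1 after 2 comparisons. The search repeatedly halves the search space by comparing with the middle element.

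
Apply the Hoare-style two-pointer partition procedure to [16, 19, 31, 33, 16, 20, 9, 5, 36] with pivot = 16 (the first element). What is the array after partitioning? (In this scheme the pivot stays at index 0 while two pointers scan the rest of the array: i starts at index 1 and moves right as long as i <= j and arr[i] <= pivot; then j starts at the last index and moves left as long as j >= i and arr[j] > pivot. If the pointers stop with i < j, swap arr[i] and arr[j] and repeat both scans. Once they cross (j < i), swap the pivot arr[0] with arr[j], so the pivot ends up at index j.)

Hoare-style two-pointer partition with pivot = 16:

Initial array: [16, 19, 31, 33, 16, 20, 9, 5, 36]

Pointers start at i = 1, j = 8.
i stops at index 1 (arr[1]=19 > 16), j stops at index 7 (arr[7]=5 <= 16): swap arr[1] and arr[7], array becomes [16, 5, 31, 33, 16, 20, 9, 19, 36]
i stops at index 2 (arr[2]=31 > 16), j stops at index 6 (arr[6]=9 <= 16): swap arr[2] and arr[6], array becomes [16, 5, 9, 33, 16, 20, 31, 19, 36]
i stops at index 3 (arr[3]=33 > 16), j stops at index 4 (arr[4]=16 <= 16): swap arr[3] and arr[4], array becomes [16, 5, 9, 16, 33, 20, 31, 19, 36]
i ends at 4, j ends at 3: the pointers have crossed (j < i), so scanning stops.

Swap pivot arr[0] with arr[3] to place pivot at position 3: [16, 5, 9, 16, 33, 20, 31, 19, 36]
Pivot position: 3

After partitioning with pivot 16, the array becomes [16, 5, 9, 16, 33, 20, 31, 19, 36]. The pivot is placed at index 3. All elements to the left of the pivot are <= 16, and all elements to the right are > 16.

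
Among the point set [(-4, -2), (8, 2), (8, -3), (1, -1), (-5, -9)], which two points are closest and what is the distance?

Computing all pairwise distances among 5 points:

d((-4, -2), (8, 2)) = 12.6491
d((-4, -2), (8, -3)) = 12.0416
d((-4, -2), (1, -1)) = 5.099
d((-4, -2), (-5, -9)) = 7.0711
d((8, 2), (8, -3)) = 5.0 <-- minimum
d((8, 2), (1, -1)) = 7.6158
d((8, 2), (-5, -9)) = 17.0294
d((8, -3), (1, -1)) = 7.2801
d((8, -3), (-5, -9)) = 14.3178
d((1, -1), (-5, -9)) = 10.0

Closest pair: (8, 2) and (8, -3) with distance 5.0

The closest pair is (8, 2) and (8, -3) with Euclidean distance 5.0. For 5 points, brute-force pairwise comparison is shown above. For large n, the divide-and-conquer algorithm (sort by x, recurse on halves, check the dividing strip) achieves O(n log n).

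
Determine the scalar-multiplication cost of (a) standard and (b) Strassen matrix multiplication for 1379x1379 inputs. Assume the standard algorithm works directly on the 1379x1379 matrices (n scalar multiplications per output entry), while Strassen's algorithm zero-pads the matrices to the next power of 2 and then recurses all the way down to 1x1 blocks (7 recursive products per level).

Matrix multiplication for 1379x1379 matrices:

Strassen's algorithm requires power-of-2 dimensions. Pad 1379x1379 to 2048x2048 (next power of 2).

Standard algorithm: 1379^3 = 2622362939 multiplications
Strassen's algorithm: 7^(log2(2048)) = 7^11 = 1977326743 multiplications
Savings: 2622362939 - 1977326743 = 645036196 multiplications

Standard: 2622362939 multiplications (1379^3). Strassen: 1977326743 multiplications (7^11, after padding to 2048x2048). Strassen reduces 8 recursive multiplications to 7 at each level.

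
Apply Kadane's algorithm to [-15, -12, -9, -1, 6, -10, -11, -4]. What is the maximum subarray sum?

Using Kadane's algorithm on [-15, -12, -9, -1, 6, -10, -11, -4]:

Scanning through the array:
Position 1 (value -12): max_ending_here = -12, max_so_far = -12
Position 2 (value -9): max_ending_here = -9, max_so_far = -9
Position 3 (value -1): max_ending_here = -1, max_so_far = -1
Position 4 (value 6): max_ending_here = 6, max_so_far = 6
Position 5 (value -10): max_ending_here = -4, max_so_far = 6
Position 6 (value -11): max_ending_here = -11, max_so_far = 6
Position 7 (value -4): max_ending_here = -4, max_so_far = 6

Maximum subarray: [6]
Maximum sum: 6

The maximum subarray is [6] with sum 6. This subarray runs from index 4 to index 4.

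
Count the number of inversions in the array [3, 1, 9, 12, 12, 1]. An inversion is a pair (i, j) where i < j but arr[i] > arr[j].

Finding inversions in [3, 1, 9, 12, 12, 1]:

(0, 1): arr[0]=3 > arr[1]=1
(0, 5): arr[0]=3 > arr[5]=1
(2, 5): arr[2]=9 > arr[5]=1
(3, 5): arr[3]=12 > arr[5]=1
(4, 5): arr[4]=12 > arr[5]=1

Total inversions: 5

The array has 5 inversion(s): (0,1), (0,5), (2,5), (3,5), (4,5). Each pair (i,j) satisfies i < j and arr[i] > arr[j].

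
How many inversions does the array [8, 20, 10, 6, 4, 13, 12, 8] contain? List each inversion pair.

Finding inversions in [8, 20, 10, 6, 4, 13, 12, 8]:

(0, 3): arr[0]=8 > arr[3]=6
(0, 4): arr[0]=8 > arr[4]=4
(1, 2): arr[1]=20 > arr[2]=10
(1, 3): arr[1]=20 > arr[3]=6
(1, 4): arr[1]=20 > arr[4]=4
(1, 5): arr[1]=20 > arr[5]=13
(1, 6): arr[1]=20 > arr[6]=12
(1, 7): arr[1]=20 > arr[7]=8
(2, 3): arr[2]=10 > arr[3]=6
(2, 4): arr[2]=10 > arr[4]=4
(2, 7): arr[2]=10 > arr[7]=8
(3, 4): arr[3]=6 > arr[4]=4
(5, 6): arr[5]=13 > arr[6]=12
(5, 7): arr[5]=13 > arr[7]=8
(6, 7): arr[6]=12 > arr[7]=8

Total inversions: 15

The array has 15 inversion(s): (0,3), (0,4), (1,2), (1,3), (1,4), (1,5), (1,6), (1,7), (2,3), (2,4), (2,7), (3,4), (5,6), (5,7), (6,7). Each pair (i,j) satisfies i < j and arr[i] > arr[j].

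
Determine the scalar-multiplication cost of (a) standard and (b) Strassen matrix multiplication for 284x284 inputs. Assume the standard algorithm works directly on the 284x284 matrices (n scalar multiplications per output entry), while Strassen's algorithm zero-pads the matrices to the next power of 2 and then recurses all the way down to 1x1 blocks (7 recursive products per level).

Matrix multiplication for 284x284 matrices:

Strassen's algorithm requires power-of-2 dimensions. Pad 284x284 to 512x512 (next power of 2).

Standard algorithm: 284^3 = 22906304 multiplications
Strassen's algorithm: 7^(log2(512)) = 7^9 = 40353607 multiplications
Difference: 22906304 - 40353607 = -17447303 (Strassen uses MORE here due to padding overhead — for small or just-over-power-of-2 n, padding can outweigh the per-level savings)

Standard: 22906304 multiplications (284^3). Strassen: 40353607 multiplications (7^9, after padding to 512x512). Strassen reduces 8 recursive multiplications to 7 at each level.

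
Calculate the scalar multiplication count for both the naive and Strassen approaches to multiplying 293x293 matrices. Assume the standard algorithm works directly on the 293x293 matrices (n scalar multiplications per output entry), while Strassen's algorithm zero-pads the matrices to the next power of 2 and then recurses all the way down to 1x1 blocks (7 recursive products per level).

Matrix multiplication for 293x293 matrices:

Strassen's algorithm requires power-of-2 dimensions. Pad 293x293 to 512x512 (next power of 2).

Standard algorithm: 293^3 = 25153757 multiplications
Strassen's algorithm: 7^(log2(512)) = 7^9 = 40353607 multiplications
Difference: 25153757 - 40353607 = -15199850 (Strassen uses MORE here due to padding overhead — for small or just-over-power-of-2 n, padding can outweigh the per-level savings)

Standard: 25153757 multiplications (293^3). Strassen: 40353607 multiplications (7^9, after padding to 512x512). Strassen reduces 8 recursive multiplications to 7 at each level.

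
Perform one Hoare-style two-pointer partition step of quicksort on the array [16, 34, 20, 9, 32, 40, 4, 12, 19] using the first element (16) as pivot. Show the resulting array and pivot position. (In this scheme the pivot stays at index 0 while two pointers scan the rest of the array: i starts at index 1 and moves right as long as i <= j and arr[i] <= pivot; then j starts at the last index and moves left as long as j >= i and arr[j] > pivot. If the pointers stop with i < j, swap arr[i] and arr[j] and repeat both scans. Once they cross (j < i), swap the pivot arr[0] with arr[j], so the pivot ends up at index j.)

Hoare-style two-pointer partition with pivot = 16:

Initial array: [16, 34, 20, 9, 32, 40, 4, 12, 19]

Pointers start at i = 1, j = 8.
i stops at index 1 (arr[1]=34 > 16), j stops at index 7 (arr[7]=12 <= 16): swap arr[1] and arr[7], array becomes [16, 12, 20, 9, 32, 40, 4, 34, 19]
i stops at index 2 (arr[2]=20 > 16), j stops at index 6 (arr[6]=4 <= 16): swap arr[2] and arr[6], array becomes [16, 12, 4, 9, 32, 40, 20, 34, 19]
i ends at 4, j ends at 3: the pointers have crossed (j < i), so scanning stops.

Swap pivot arr[0] with arr[3] to place pivot at position 3: [9, 12, 4, 16, 32, 40, 20, 34, 19]
Pivot position: 3

After partitioning with pivot 16, the array becomes [9, 12, 4, 16, 32, 40, 20, 34, 19]. The pivot is placed at index 3. All elements to the left of the pivot are <= 16, and all elements to the right are > 16.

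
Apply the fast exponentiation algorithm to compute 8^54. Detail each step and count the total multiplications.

Computing 8^54 by squaring (build up from 8^1; each line after the first costs one multiplication):

8^1 = 8
8^2 = (8^1)^2 = 8^2 = 64
8^3 = 8 * 8^2 = 8 * 64 = 512
8^6 = (8^3)^2 = 512^2 = 262144
8^12 = (8^6)^2 = 262144^2 = 68719476736
8^13 = 8 * 8^12 = 8 * 68719476736 = 549755813888
8^26 = (8^13)^2 = 549755813888^2 = 302231454903657293676544
8^27 = 8 * 8^26 = 8 * 302231454903657293676544 = 2417851639229258349412352
8^54 = (8^27)^2 = 2417851639229258349412352^2 = 5846006549323611672814739330865132078623730171904

Result: 5846006549323611672814739330865132078623730171904
Multiplications needed: 8 (8 lines after 8^1)

8^54 = 5846006549323611672814739330865132078623730171904. Using exponentiation by squaring, this requires 8 multiplications. The key idea: if the exponent is even, square the half-power; if odd, multiply by the base once.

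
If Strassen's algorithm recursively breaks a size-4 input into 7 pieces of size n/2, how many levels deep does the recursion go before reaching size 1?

For divide and conquer with division factor 2:

Problem sizes at each level:
Level 0: 4
Level 1: 2
Level 2: 1

The root is level 0 and the size-1 base case is level 2 (the tree spans levels 0 through 2, i.e. 3 levels counting the root), so the depth is the number of divisions: log_2(4) = 2

The recursion tree depth is log_2(4) = 2. At each level, the problem size is divided by 2, so it takes 2 divisions to reduce to a base case of size 1. The algorithm makes 7 recursive calls at each level.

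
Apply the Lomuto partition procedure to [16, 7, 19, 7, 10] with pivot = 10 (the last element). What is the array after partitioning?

Lomuto partition with pivot = 10:

Initial array: [16, 7, 19, 7, 10]

arr[0]=16 > 10: no swap
arr[1]=7 <= 10: swap with position 0, array becomes [7, 16, 19, 7, 10]
arr[2]=19 > 10: no swap
arr[3]=7 <= 10: swap with position 1, array becomes [7, 7, 19, 16, 10]

Place pivot at position 2: [7, 7, 10, 16, 19]
Pivot position: 2

After partitioning with pivot 10, the array becomes [7, 7, 10, 16, 19]. The pivot is placed at index 2. All elements to the left of the pivot are <= 10, and all elements to the right are > 10.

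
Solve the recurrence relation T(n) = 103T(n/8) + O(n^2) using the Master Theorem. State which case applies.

Master Theorem for T(n) = 103T(n/8) + O(n^2):

a = 103, b = 8, c = 2
log_b(a) = log_8(103) = 2.2288

Case 1: c = 2 < log_8(103) = 2.2288
T(n) = O(n^(log_8 103))

For T(n) = 103T(n/8) + O(n^2): log_8(103) = 2.2288. This is Case 1 of the Master Theorem (c < log_b(a), work dominated by leaves), giving O(n^(log_8 103)).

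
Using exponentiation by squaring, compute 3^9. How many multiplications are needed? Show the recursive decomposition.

Computing 3^9 by squaring (build up from 3^1; each line after the first costs one multiplication):

3^1 = 3
3^2 = (3^1)^2 = 3^2 = 9
3^4 = (3^2)^2 = 9^2 = 81
3^8 = (3^4)^2 = 81^2 = 6561
3^9 = 3 * 3^8 = 3 * 6561 = 19683

Result: 19683
Multiplications needed: 4 (4 lines after 3^1)

3^9 = 19683. Using exponentiation by squaring, this requires 4 multiplications. The key idea: if the exponent is even, square the half-power; if odd, multiply by the base once.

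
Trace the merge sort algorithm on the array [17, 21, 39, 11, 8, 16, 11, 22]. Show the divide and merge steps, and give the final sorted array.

Merge sort trace:

Split: [17, 21, 39, 11, 8, 16, 11, 22] -> [17, 21, 39, 11] and [8, 16, 11, 22]
  Split: [17, 21, 39, 11] -> [17, 21] and [39, 11]
    Split: [17, 21] -> [17] and [21]
    Merge: [17] + [21] -> [17, 21]
    Split: [39, 11] -> [39] and [11]
    Merge: [39] + [11] -> [11, 39]
  Merge: [17, 21] + [11, 39] -> [11, 17, 21, 39]
  Split: [8, 16, 11, 22] -> [8, 16] and [11, 22]
    Split: [8, 16] -> [8] and [16]
    Merge: [8] + [16] -> [8, 16]
    Split: [11, 22] -> [11] and [22]
    Merge: [11] + [22] -> [11, 22]
  Merge: [8, 16] + [11, 22] -> [8, 11, 16, 22]
Merge: [11, 17, 21, 39] + [8, 11, 16, 22] -> [8, 11, 11, 16, 17, 21, 22, 39]

Final sorted array: [8, 11, 11, 16, 17, 21, 22, 39]

The merge sort proceeds by recursively splitting the array and merging sorted halves.
After all merges, the sorted array is [8, 11, 11, 16, 17, 21, 22, 39].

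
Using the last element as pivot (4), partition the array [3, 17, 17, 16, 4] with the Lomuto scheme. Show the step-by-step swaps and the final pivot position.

Lomuto partition with pivot = 4:

Initial array: [3, 17, 17, 16, 4]

arr[0]=3 <= 4: swap with position 0, array becomes [3, 17, 17, 16, 4]
arr[1]=17 > 4: no swap
arr[2]=17 > 4: no swap
arr[3]=16 > 4: no swap

Place pivot at position 1: [3, 4, 17, 16, 17]
Pivot position: 1

After partitioning with pivot 4, the array becomes [3, 4, 17, 16, 17]. The pivot is placed at index 1. All elements to the left of the pivot are <= 4, and all elements to the right are > 4.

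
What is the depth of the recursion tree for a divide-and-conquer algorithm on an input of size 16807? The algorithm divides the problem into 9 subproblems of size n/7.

For divide and conquer with division factor 7:

Problem sizes at each level:
Level 0: 16807
Level 1: 2401
Level 2: 343
Level 3: 49
Level 4: 7
Level 5: 1

The root is level 0 and the size-1 base case is level 5 (the tree spans levels 0 through 5, i.e. 6 levels counting the root), so the depth is the number of divisions: log_7(16807) = 5

The recursion tree depth is log_7(16807) = 5. At each level, the problem size is divided by 7, so it takes 5 divisions to reduce to a base case of size 1. The algorithm makes 9 recursive calls at each level.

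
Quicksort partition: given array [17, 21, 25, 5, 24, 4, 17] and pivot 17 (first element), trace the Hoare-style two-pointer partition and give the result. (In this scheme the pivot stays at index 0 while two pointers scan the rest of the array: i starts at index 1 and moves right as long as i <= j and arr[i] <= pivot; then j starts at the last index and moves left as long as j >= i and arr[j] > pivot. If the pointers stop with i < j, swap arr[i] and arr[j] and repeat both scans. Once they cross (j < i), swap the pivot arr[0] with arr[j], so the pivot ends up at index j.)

Hoare-style two-pointer partition with pivot = 17:

Initial array: [17, 21, 25, 5, 24, 4, 17]

Pointers start at i = 1, j = 6.
i stops at index 1 (arr[1]=21 > 17), j stops at index 6 (arr[6]=17 <= 17): swap arr[1] and arr[6], array becomes [17, 17, 25, 5, 24, 4, 21]
i stops at index 2 (arr[2]=25 > 17), j stops at index 5 (arr[5]=4 <= 17): swap arr[2] and arr[5], array becomes [17, 17, 4, 5, 24, 25, 21]
i ends at 4, j ends at 3: the pointers have crossed (j < i), so scanning stops.

Swap pivot arr[0] with arr[3] to place pivot at position 3: [5, 17, 4, 17, 24, 25, 21]
Pivot position: 3

After partitioning with pivot 17, the array becomes [5, 17, 4, 17, 24, 25, 21]. The pivot is placed at index 3. All elements to the left of the pivot are <= 17, and all elements to the right are > 17.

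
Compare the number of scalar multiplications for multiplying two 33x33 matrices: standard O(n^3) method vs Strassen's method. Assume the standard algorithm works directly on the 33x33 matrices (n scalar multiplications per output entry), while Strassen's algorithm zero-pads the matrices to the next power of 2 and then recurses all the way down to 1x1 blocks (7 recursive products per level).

Matrix multiplication for 33x33 matrices:

Strassen's algorithm requires power-of-2 dimensions. Pad 33x33 to 64x64 (next power of 2).

Standard algorithm: 33^3 = 35937 multiplications
Strassen's algorithm: 7^(log2(64)) = 7^6 = 117649 multiplications
Difference: 35937 - 117649 = -81712 (Strassen uses MORE here due to padding overhead — for small or just-over-power-of-2 n, padding can outweigh the per-level savings)

Standard: 35937 multiplications (33^3). Strassen: 117649 multiplications (7^6, after padding to 64x64). Strassen reduces 8 recursive multiplications to 7 at each level.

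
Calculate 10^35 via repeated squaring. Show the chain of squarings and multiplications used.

Computing 10^35 by squaring (build up from 10^1; each line after the first costs one multiplication):

10^1 = 10
10^2 = (10^1)^2 = 10^2 = 100
10^4 = (10^2)^2 = 100^2 = 10000
10^8 = (10^4)^2 = 10000^2 = 100000000
10^16 = (10^8)^2 = 100000000^2 = 10000000000000000
10^17 = 10 * 10^16 = 10 * 10000000000000000 = 100000000000000000
10^34 = (10^17)^2 = 100000000000000000^2 = 10000000000000000000000000000000000
10^35 = 10 * 10^34 = 10 * 10000000000000000000000000000000000 = 100000000000000000000000000000000000

Result: 100000000000000000000000000000000000
Multiplications needed: 7 (7 lines after 10^1)

10^35 = 100000000000000000000000000000000000. Using exponentiation by squaring, this requires 7 multiplications. The key idea: if the exponent is even, square the half-power; if odd, multiply by the base once.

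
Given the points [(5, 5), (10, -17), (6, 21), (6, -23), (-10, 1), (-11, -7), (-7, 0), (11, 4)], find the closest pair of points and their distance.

Computing all pairwise distances among 8 points:

d((5, 5), (10, -17)) = 22.561
d((5, 5), (6, 21)) = 16.0312
d((5, 5), (6, -23)) = 28.0179
d((5, 5), (-10, 1)) = 15.5242
d((5, 5), (-11, -7)) = 20.0
d((5, 5), (-7, 0)) = 13.0
d((5, 5), (11, 4)) = 6.0828
d((10, -17), (6, 21)) = 38.2099
d((10, -17), (6, -23)) = 7.2111
d((10, -17), (-10, 1)) = 26.9072
d((10, -17), (-11, -7)) = 23.2594
d((10, -17), (-7, 0)) = 24.0416
d((10, -17), (11, 4)) = 21.0238
d((6, 21), (6, -23)) = 44.0
d((6, 21), (-10, 1)) = 25.6125
d((6, 21), (-11, -7)) = 32.7567
d((6, 21), (-7, 0)) = 24.6982
d((6, 21), (11, 4)) = 17.72
d((6, -23), (-10, 1)) = 28.8444
d((6, -23), (-11, -7)) = 23.3452
d((6, -23), (-7, 0)) = 26.4197
d((6, -23), (11, 4)) = 27.4591
d((-10, 1), (-11, -7)) = 8.0623
d((-10, 1), (-7, 0)) = 3.1623 <-- minimum
d((-10, 1), (11, 4)) = 21.2132
d((-11, -7), (-7, 0)) = 8.0623
d((-11, -7), (11, 4)) = 24.5967
d((-7, 0), (11, 4)) = 18.4391

Closest pair: (-10, 1) and (-7, 0) with distance 3.1623

The closest pair is (-10, 1) and (-7, 0) with Euclidean distance 3.1623. For 8 points, brute-force pairwise comparison is shown above. For large n, the divide-and-conquer algorithm (sort by x, recurse on halves, check the dividing strip) achieves O(n log n).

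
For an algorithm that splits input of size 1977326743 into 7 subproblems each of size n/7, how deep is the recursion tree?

For divide and conquer with division factor 7:

Problem sizes at each level:
Level 0: 1977326743
Level 1: 282475249
Level 2: 40353607
Level 3: 5764801
Level 4: 823543
Level 5: 117649
Level 6: 16807
Level 7: 2401
Level 8: 343
Level 9: 49
Level 10: 7
Level 11: 1

The root is level 0 and the size-1 base case is level 11 (the tree spans levels 0 through 11, i.e. 12 levels counting the root), so the depth is the number of divisions: log_7(1977326743) = 11

The recursion tree depth is log_7(1977326743) = 11. At each level, the problem size is divided by 7, so it takes 11 divisions to reduce to a base case of size 1. The algorithm makes 7 recursive calls at each level.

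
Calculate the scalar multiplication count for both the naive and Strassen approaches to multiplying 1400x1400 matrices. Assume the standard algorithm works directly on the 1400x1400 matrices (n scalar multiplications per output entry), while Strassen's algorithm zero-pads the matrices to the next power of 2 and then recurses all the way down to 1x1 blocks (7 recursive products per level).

Matrix multiplication for 1400x1400 matrices:

Strassen's algorithm requires power-of-2 dimensions. Pad 1400x1400 to 2048x2048 (next power of 2).

Standard algorithm: 1400^3 = 2744000000 multiplications
Strassen's algorithm: 7^(log2(2048)) = 7^11 = 1977326743 multiplications
Savings: 2744000000 - 1977326743 = 766673257 multiplications

Standard: 2744000000 multiplications (1400^3). Strassen: 1977326743 multiplications (7^11, after padding to 2048x2048). Strassen reduces 8 recursive multiplications to 7 at each level.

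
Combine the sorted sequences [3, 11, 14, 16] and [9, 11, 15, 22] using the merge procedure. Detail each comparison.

Merging process:

Compare 3 vs 9: take 3 from left. Merged: [3]
Compare 11 vs 9: take 9 from right. Merged: [3, 9]
Compare 11 vs 11: take 11 from left. Merged: [3, 9, 11]
Compare 14 vs 11: take 11 from right. Merged: [3, 9, 11, 11]
Compare 14 vs 15: take 14 from left. Merged: [3, 9, 11, 11, 14]
Compare 16 vs 15: take 15 from right. Merged: [3, 9, 11, 11, 14, 15]
Compare 16 vs 22: take 16 from left. Merged: [3, 9, 11, 11, 14, 15, 16]
Append remaining from right: [22]. Merged: [3, 9, 11, 11, 14, 15, 16, 22]

Final merged array: [3, 9, 11, 11, 14, 15, 16, 22]
Total comparisons: 7

The merged array is [3, 9, 11, 11, 14, 15, 16, 22], requiring 7 comparisons. The merge step runs in O(n) time where n is the total number of elements.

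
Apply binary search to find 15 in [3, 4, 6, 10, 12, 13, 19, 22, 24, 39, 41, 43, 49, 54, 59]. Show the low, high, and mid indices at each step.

Binary search for 15 in [3, 4, 6, 10, 12, 13, 19, 22, 24, 39, 41, 43, 49, 54, 59]:

lo=0, hi=14, mid=7, arr[mid]=22 -> 22 > 15, search left half
lo=0, hi=6, mid=3, arr[mid]=10 -> 10 < 15, search right half
lo=4, hi=6, mid=5, arr[mid]=13 -> 13 < 15, search right half
lo=6, hi=6, mid=6, arr[mid]=19 -> 19 > 15, search left half
lo=6 > hi=5, target 15 not found

Binary search determines that 15 is not in the array after 4 comparisons. The search space was exhausted without finding the target.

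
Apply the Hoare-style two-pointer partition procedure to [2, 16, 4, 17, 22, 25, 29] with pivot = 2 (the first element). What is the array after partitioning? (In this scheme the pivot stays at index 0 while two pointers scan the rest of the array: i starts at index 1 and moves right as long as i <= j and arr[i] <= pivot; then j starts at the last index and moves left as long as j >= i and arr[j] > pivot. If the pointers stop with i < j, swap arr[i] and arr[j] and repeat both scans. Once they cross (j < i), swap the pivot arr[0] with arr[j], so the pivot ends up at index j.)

Hoare-style two-pointer partition with pivot = 2:

Initial array: [2, 16, 4, 17, 22, 25, 29]

Pointers start at i = 1, j = 6.
i ends at 1, j ends at 0: the pointers have crossed (j < i), so scanning stops.

j = 0, so swapping arr[0] with arr[j] leaves the pivot at position 0: [2, 16, 4, 17, 22, 25, 29]
Pivot position: 0

After partitioning with pivot 2, the array becomes [2, 16, 4, 17, 22, 25, 29]. The pivot is placed at index 0. All elements to the left of the pivot are <= 2, and all elements to the right are > 2.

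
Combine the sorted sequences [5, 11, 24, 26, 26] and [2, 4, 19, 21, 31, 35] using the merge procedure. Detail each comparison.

Merging process:

Compare 5 vs 2: take 2 from right. Merged: [2]
Compare 5 vs 4: take 4 from right. Merged: [2, 4]
Compare 5 vs 19: take 5 from left. Merged: [2, 4, 5]
Compare 11 vs 19: take 11 from left. Merged: [2, 4, 5, 11]
Compare 24 vs 19: take 19 from right. Merged: [2, 4, 5, 11, 19]
Compare 24 vs 21: take 21 from right. Merged: [2, 4, 5, 11, 19, 21]
Compare 24 vs 31: take 24 from left. Merged: [2, 4, 5, 11, 19, 21, 24]
Compare 26 vs 31: take 26 from left. Merged: [2, 4, 5, 11, 19, 21, 24, 26]
Compare 26 vs 31: take 26 from left. Merged: [2, 4, 5, 11, 19, 21, 24, 26, 26]
Append remaining from right: [31, 35]. Merged: [2, 4, 5, 11, 19, 21, 24, 26, 26, 31, 35]

Final merged array: [2, 4, 5, 11, 19, 21, 24, 26, 26, 31, 35]
Total comparisons: 9

The merged array is [2, 4, 5, 11, 19, 21, 24, 26, 26, 31, 35], requiring 9 comparisons. The merge step runs in O(n) time where n is the total number of elements.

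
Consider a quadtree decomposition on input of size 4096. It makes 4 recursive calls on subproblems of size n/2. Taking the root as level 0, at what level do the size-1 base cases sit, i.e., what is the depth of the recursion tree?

For divide and conquer with division factor 2:

Problem sizes at each level:
Level 0: 4096
Level 1: 2048
Level 2: 1024
Level 3: 512
Level 4: 256
Level 5: 128
Level 6: 64
Level 7: 32
Level 8: 16
Level 9: 8
Level 10: 4
Level 11: 2
Level 12: 1

The root is level 0 and the size-1 base case is level 12 (the tree spans levels 0 through 12, i.e. 13 levels counting the root), so the depth is the number of divisions: log_2(4096) = 12

The recursion tree depth is log_2(4096) = 12. At each level, the problem size is divided by 2, so it takes 12 divisions to reduce to a base case of size 1. The algorithm makes 4 recursive calls at each level.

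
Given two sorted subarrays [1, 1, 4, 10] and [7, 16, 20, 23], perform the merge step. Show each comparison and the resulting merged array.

Merging process:

Compare 1 vs 7: take 1 from left. Merged: [1]
Compare 1 vs 7: take 1 from left. Merged: [1, 1]
Compare 4 vs 7: take 4 from left. Merged: [1, 1, 4]
Compare 10 vs 7: take 7 from right. Merged: [1, 1, 4, 7]
Compare 10 vs 16: take 10 from left. Merged: [1, 1, 4, 7, 10]
Append remaining from right: [16, 20, 23]. Merged: [1, 1, 4, 7, 10, 16, 20, 23]

Final merged array: [1, 1, 4, 7, 10, 16, 20, 23]
Total comparisons: 5

The merged array is [1, 1, 4, 7, 10, 16, 20, 23], requiring 5 comparisons. The merge step runs in O(n) time where n is the total number of elements.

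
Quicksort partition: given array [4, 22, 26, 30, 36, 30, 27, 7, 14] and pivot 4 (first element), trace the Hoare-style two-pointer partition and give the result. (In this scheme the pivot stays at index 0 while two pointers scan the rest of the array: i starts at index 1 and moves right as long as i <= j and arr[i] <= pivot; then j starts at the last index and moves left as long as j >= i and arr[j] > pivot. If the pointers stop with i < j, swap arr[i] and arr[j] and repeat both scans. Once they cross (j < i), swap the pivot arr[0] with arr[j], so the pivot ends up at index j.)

Hoare-style two-pointer partition with pivot = 4:

Initial array: [4, 22, 26, 30, 36, 30, 27, 7, 14]

Pointers start at i = 1, j = 8.
i ends at 1, j ends at 0: the pointers have crossed (j < i), so scanning stops.

j = 0, so swapping arr[0] with arr[j] leaves the pivot at position 0: [4, 22, 26, 30, 36, 30, 27, 7, 14]
Pivot position: 0

After partitioning with pivot 4, the array becomes [4, 22, 26, 30, 36, 30, 27, 7, 14]. The pivot is placed at index 0. All elements to the left of the pivot are <= 4, and all elements to the right are > 4.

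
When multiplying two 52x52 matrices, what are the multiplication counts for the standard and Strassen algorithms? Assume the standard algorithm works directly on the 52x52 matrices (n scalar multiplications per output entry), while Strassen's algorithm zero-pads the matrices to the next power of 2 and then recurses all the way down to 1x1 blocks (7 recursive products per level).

Matrix multiplication for 52x52 matrices:

Strassen's algorithm requires power-of-2 dimensions. Pad 52x52 to 64x64 (next power of 2).

Standard algorithm: 52^3 = 140608 multiplications
Strassen's algorithm: 7^(log2(64)) = 7^6 = 117649 multiplications
Savings: 140608 - 117649 = 22959 multiplications

Standard: 140608 multiplications (52^3). Strassen: 117649 multiplications (7^6, after padding to 64x64). Strassen reduces 8 recursive multiplications to 7 at each level.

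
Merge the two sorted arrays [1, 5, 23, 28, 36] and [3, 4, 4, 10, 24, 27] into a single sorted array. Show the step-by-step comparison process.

Merging process:

Compare 1 vs 3: take 1 from left. Merged: [1]
Compare 5 vs 3: take 3 from right. Merged: [1, 3]
Compare 5 vs 4: take 4 from right. Merged: [1, 3, 4]
Compare 5 vs 4: take 4 from right. Merged: [1, 3, 4, 4]
Compare 5 vs 10: take 5 from left. Merged: [1, 3, 4, 4, 5]
Compare 23 vs 10: take 10 from right. Merged: [1, 3, 4, 4, 5, 10]
Compare 23 vs 24: take 23 from left. Merged: [1, 3, 4, 4, 5, 10, 23]
Compare 28 vs 24: take 24 from right. Merged: [1, 3, 4, 4, 5, 10, 23, 24]
Compare 28 vs 27: take 27 from right. Merged: [1, 3, 4, 4, 5, 10, 23, 24, 27]
Append remaining from left: [28, 36]. Merged: [1, 3, 4, 4, 5, 10, 23, 24, 27, 28, 36]

Final merged array: [1, 3, 4, 4, 5, 10, 23, 24, 27, 28, 36]
Total comparisons: 9

The merged array is [1, 3, 4, 4, 5, 10, 23, 24, 27, 28, 36], requiring 9 comparisons. The merge step runs in O(n) time where n is the total number of elements.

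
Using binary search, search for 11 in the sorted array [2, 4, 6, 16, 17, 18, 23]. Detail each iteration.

Binary search for 11 in [2, 4, 6, 16, 17, 18, 23]:

lo=0, hi=6, mid=3, arr[mid]=16 -> 16 > 11, search left half
lo=0, hi=2, mid=1, arr[mid]=4 -> 4 < 11, search right half
lo=2, hi=2, mid=2, arr[mid]=6 -> 6 < 11, search right half
lo=3 > hi=2, target 11 not found

Binary search determines that 11 is not in the array after 3 comparisons. The search space was exhausted without finding the target.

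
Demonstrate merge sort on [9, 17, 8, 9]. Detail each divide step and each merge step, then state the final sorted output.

Merge sort trace:

Split: [9, 17, 8, 9] -> [9, 17] and [8, 9]
  Split: [9, 17] -> [9] and [17]
  Merge: [9] + [17] -> [9, 17]
  Split: [8, 9] -> [8] and [9]
  Merge: [8] + [9] -> [8, 9]
Merge: [9, 17] + [8, 9] -> [8, 9, 9, 17]

Final sorted array: [8, 9, 9, 17]

The merge sort proceeds by recursively splitting the array and merging sorted halves.
After all merges, the sorted array is [8, 9, 9, 17].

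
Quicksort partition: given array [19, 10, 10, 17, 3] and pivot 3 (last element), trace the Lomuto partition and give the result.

Lomuto partition with pivot = 3:

Initial array: [19, 10, 10, 17, 3]

arr[0]=19 > 3: no swap
arr[1]=10 > 3: no swap
arr[2]=10 > 3: no swap
arr[3]=17 > 3: no swap

Place pivot at position 0: [3, 10, 10, 17, 19]
Pivot position: 0

After partitioning with pivot 3, the array becomes [3, 10, 10, 17, 19]. The pivot is placed at index 0. All elements to the left of the pivot are <= 3, and all elements to the right are > 3.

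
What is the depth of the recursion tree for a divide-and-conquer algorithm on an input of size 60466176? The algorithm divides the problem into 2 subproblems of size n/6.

For divide and conquer with division factor 6:

Problem sizes at each level:
Level 0: 60466176
Level 1: 10077696
Level 2: 1679616
Level 3: 279936
Level 4: 46656
Level 5: 7776
Level 6: 1296
Level 7: 216
Level 8: 36
Level 9: 6
Level 10: 1

The root is level 0 and the size-1 base case is level 10 (the tree spans levels 0 through 10, i.e. 11 levels counting the root), so the depth is the number of divisions: log_6(60466176) = 10

The recursion tree depth is log_6(60466176) = 10. At each level, the problem size is divided by 6, so it takes 10 divisions to reduce to a base case of size 1. The algorithm makes 2 recursive calls at each level.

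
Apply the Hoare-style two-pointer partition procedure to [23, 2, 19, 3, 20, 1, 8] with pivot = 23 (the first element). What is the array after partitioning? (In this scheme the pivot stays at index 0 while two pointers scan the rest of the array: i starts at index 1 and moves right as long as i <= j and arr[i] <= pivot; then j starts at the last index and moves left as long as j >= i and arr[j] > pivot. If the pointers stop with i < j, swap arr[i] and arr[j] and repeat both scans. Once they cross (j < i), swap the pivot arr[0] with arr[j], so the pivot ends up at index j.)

Hoare-style two-pointer partition with pivot = 23:

Initial array: [23, 2, 19, 3, 20, 1, 8]

Pointers start at i = 1, j = 6.
i ends at 7, j ends at 6: the pointers have crossed (j < i), so scanning stops.

Swap pivot arr[0] with arr[6] to place pivot at position 6: [8, 2, 19, 3, 20, 1, 23]
Pivot position: 6

After partitioning with pivot 23, the array becomes [8, 2, 19, 3, 20, 1, 23]. The pivot is placed at index 6. All elements to the left of the pivot are <= 23, and all elements to the right are > 23.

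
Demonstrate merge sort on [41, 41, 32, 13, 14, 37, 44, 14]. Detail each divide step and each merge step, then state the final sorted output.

Merge sort trace:

Split: [41, 41, 32, 13, 14, 37, 44, 14] -> [41, 41, 32, 13] and [14, 37, 44, 14]
  Split: [41, 41, 32, 13] -> [41, 41] and [32, 13]
    Split: [41, 41] -> [41] and [41]
    Merge: [41] + [41] -> [41, 41]
    Split: [32, 13] -> [32] and [13]
    Merge: [32] + [13] -> [13, 32]
  Merge: [41, 41] + [13, 32] -> [13, 32, 41, 41]
  Split: [14, 37, 44, 14] -> [14, 37] and [44, 14]
    Split: [14, 37] -> [14] and [37]
    Merge: [14] + [37] -> [14, 37]
    Split: [44, 14] -> [44] and [14]
    Merge: [44] + [14] -> [14, 44]
  Merge: [14, 37] + [14, 44] -> [14, 14, 37, 44]
Merge: [13, 32, 41, 41] + [14, 14, 37, 44] -> [13, 14, 14, 32, 37, 41, 41, 44]

Final sorted array: [13, 14, 14, 32, 37, 41, 41, 44]

The merge sort proceeds by recursively splitting the array and merging sorted halves.
After all merges, the sorted array is [13, 14, 14, 32, 37, 41, 41, 44].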